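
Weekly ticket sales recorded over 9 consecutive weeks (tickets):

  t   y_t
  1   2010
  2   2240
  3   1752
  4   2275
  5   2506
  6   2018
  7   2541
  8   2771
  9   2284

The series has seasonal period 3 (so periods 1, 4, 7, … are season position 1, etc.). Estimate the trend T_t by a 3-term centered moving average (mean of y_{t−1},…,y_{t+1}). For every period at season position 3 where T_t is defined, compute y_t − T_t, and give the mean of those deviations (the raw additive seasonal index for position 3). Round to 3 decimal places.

-337.000

Season position 3 occurs at t = 3, 6 (where T_t is defined).
t=3: T_3 = 2089.00000; y_3 − T_3 = 1752 − 2089.00000 = -337.00000
t=6: T_6 = 2355.00000; y_6 − T_6 = 2018 − 2355.00000 = -337.00000
Mean deviation: (-337.00000 + -337.00000) / 2 = -337.000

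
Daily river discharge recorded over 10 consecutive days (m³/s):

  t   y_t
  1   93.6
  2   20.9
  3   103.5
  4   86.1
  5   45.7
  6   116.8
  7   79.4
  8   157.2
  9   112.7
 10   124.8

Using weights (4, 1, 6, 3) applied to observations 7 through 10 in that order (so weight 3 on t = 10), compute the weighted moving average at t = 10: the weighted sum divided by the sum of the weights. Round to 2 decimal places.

108.96

Weighted sum: 4·79.4 + 1·157.2 + 6·112.7 + 3·124.8 = 317.6 + 157.2 + 676.2 + 374.4 = 1525.4
Weight total: 4 + 1 + 6 + 3 = 14
WMA = 1525.4 / 14 = 108.96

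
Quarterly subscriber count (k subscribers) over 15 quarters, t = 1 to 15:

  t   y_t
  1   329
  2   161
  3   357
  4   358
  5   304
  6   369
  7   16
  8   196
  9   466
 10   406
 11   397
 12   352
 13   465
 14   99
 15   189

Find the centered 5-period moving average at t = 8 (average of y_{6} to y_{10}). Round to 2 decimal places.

290.60

Sum of periods 6–10: 369 + 16 + 196 + 466 + 406 = 1453
Divide by 5: 1453 / 5 = 290.60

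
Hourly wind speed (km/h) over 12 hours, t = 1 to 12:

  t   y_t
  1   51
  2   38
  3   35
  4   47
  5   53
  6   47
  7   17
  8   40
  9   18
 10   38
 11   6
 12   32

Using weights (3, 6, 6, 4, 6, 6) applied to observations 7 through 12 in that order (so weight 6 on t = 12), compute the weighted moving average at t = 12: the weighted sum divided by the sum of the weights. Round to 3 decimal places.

Weighted sum: 3·17 + 6·40 + 6·18 + 4·38 + 6·6 + 6·32 = 51 + 240 + 108 + 152 + 36 + 192 = 779
Weight total: 3 + 6 + 6 + 4 + 6 + 6 = 31
WMA = 779 / 31 = 25.129

25.129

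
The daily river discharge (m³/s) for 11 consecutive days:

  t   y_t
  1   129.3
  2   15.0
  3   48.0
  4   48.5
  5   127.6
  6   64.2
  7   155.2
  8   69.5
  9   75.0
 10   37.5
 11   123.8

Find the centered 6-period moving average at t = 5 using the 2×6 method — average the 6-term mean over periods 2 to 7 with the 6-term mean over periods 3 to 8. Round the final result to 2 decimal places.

Sum over 2–7: 15.0 + 48.0 + 48.5 + 127.6 + 64.2 + 155.2 = 458.5
Sum over 3–8: 48.0 + 48.5 + 127.6 + 64.2 + 155.2 + 69.5 = 513.0
CMA at t=5 = (458.5 + 513.0) / (2·6) = 971.5 / 12 = 80.96

80.96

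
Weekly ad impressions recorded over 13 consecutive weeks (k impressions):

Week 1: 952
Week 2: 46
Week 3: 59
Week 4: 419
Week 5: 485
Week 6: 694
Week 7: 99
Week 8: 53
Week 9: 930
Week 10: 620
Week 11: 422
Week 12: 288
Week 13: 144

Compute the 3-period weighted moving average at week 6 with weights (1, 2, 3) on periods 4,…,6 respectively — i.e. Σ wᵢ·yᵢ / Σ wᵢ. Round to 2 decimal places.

Weighted sum: 1·419 + 2·485 + 3·694 = 419 + 970 + 2082 = 3471
Weight total: 1 + 2 + 3 = 6
WMA = 3471 / 6 = 578.50

578.50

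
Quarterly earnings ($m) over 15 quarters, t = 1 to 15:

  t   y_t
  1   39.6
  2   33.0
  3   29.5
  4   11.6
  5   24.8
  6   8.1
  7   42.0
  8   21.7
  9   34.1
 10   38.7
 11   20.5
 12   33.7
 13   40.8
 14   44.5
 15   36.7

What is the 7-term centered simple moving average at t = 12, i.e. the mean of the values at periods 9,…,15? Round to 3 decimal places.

Sum of periods 9–15: 34.1 + 38.7 + 20.5 + 33.7 + 40.8 + 44.5 + 36.7 = 249.0
Divide by 7: 249.0 / 7 = 35.571

35.571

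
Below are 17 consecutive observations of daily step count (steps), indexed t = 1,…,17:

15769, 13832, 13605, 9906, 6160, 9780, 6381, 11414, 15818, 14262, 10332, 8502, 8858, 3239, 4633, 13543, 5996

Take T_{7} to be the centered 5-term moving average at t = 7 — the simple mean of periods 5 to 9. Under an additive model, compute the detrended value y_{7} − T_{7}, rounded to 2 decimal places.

Trend T_7 = (6160 + 9780 + 6381 + 11414 + 15818) / 5 = 49553/5 = 9910.6000
Detrended value: 6381 − 9910.6000 = -3529.60

-3529.60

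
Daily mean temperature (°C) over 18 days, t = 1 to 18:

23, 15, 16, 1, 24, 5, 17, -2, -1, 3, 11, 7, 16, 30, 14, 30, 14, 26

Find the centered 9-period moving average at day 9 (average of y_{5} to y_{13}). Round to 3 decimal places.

Sum of periods 5–13: 24 + 5 + 17 + (-2) + (-1) + 3 + 11 + 7 + 16 = 80
Divide by 9: 80 / 9 = 8.889

8.889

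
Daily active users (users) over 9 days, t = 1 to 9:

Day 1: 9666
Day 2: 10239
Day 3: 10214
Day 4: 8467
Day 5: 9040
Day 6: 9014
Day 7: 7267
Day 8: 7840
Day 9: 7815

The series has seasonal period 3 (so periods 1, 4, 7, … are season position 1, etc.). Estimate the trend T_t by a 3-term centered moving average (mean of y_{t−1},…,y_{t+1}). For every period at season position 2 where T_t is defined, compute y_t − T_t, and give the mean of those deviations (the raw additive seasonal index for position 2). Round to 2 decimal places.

Season position 2 occurs at t = 2, 5, 8 (where T_t is defined).
t=2: T_2 = 10039.6667; y_2 − T_2 = 10239 − 10039.6667 = 199.3333
t=5: T_5 = 8840.3333; y_5 − T_5 = 9040 − 8840.3333 = 199.6667
t=8: T_8 = 7640.6667; y_8 − T_8 = 7840 − 7640.6667 = 199.3333
Mean deviation: (199.3333 + 199.6667 + 199.3333) / 3 = 199.44

199.44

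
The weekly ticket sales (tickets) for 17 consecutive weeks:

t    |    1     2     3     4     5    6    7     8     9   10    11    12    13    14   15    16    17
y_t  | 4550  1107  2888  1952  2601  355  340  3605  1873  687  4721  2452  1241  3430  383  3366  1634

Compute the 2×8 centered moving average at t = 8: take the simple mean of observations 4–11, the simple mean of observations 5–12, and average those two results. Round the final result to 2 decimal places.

Sum over 4–11: 1952 + 2601 + 355 + 340 + 3605 + 1873 + 687 + 4721 = 16134
Sum over 5–12: 2601 + 355 + 340 + 3605 + 1873 + 687 + 4721 + 2452 = 16634
CMA at t=8 = (16134 + 16634) / (2·8) = 32768 / 16 = 2048.00

2048.00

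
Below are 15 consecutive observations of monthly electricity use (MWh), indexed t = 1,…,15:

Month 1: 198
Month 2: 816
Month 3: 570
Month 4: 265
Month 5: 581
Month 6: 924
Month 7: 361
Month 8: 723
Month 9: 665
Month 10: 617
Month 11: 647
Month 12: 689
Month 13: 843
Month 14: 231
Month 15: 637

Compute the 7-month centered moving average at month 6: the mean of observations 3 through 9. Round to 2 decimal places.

Sum of periods 3–9: 570 + 265 + 581 + 924 + 361 + 723 + 665 = 4089
Divide by 7: 4089 / 7 = 584.14

584.14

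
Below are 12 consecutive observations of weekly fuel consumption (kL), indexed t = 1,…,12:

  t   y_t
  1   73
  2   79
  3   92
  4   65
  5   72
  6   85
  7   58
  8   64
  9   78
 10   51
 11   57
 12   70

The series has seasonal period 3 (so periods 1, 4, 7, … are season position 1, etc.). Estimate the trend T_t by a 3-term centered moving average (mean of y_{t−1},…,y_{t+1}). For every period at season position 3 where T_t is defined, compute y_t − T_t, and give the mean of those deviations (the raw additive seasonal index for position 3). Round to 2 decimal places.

13.44

Season position 3 occurs at t = 3, 6, 9 (where T_t is defined).
t=3: T_3 = 78.6667; y_3 − T_3 = 92 − 78.6667 = 13.3333
t=6: T_6 = 71.6667; y_6 − T_6 = 85 − 71.6667 = 13.3333
t=9: T_9 = 64.3333; y_9 − T_9 = 78 − 64.3333 = 13.6667
Mean deviation: (13.3333 + 13.3333 + 13.6667) / 3 = 13.44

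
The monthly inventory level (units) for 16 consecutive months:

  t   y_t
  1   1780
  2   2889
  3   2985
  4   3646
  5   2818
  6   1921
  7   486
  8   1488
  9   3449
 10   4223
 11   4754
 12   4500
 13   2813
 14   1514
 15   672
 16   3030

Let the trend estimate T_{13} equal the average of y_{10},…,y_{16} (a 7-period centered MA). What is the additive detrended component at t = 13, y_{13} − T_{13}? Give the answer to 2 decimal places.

-259.29

Trend T_13 = (4223 + 4754 + 4500 + 2813 + 1514 + 672 + 3030) / 7 = 21506/7 = 3072.2857
Detrended value: 2813 − 3072.2857 = -259.29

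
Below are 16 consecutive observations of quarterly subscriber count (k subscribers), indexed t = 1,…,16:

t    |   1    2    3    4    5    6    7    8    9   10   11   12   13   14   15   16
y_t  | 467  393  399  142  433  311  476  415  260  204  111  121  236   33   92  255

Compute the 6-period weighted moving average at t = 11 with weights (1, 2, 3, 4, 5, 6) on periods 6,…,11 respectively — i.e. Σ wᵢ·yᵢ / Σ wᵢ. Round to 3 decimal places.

249.238

Weighted sum: 1·311 + 2·476 + 3·415 + 4·260 + 5·204 + 6·111 = 311 + 952 + 1245 + 1040 + 1020 + 666 = 5234
Weight total: 1 + 2 + 3 + 4 + 5 + 6 = 21
WMA = 5234 / 21 = 249.238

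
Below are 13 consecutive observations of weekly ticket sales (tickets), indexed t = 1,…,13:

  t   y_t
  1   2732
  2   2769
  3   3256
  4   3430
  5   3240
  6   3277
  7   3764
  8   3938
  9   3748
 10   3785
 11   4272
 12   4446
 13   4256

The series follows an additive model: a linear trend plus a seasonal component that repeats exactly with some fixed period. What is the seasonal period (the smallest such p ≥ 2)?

4

First differences y_{t+1} − y_t: 37, 487, 174, -190, 37, 487, 174, -190, 37, 487, …
The difference pattern repeats every 4 terms and not for any smaller step, so p = 4.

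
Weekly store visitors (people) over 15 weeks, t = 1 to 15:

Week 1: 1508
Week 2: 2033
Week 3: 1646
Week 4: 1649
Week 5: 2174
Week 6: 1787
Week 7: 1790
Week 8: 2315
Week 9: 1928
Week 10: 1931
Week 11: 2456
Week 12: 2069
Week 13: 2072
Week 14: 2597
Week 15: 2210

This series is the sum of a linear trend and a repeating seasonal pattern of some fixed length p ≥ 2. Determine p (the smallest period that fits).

First differences y_{t+1} − y_t: 525, -387, 3, 525, -387, 3, 525, -387, …
The difference pattern repeats every 3 terms and not for any smaller step, so p = 3.

3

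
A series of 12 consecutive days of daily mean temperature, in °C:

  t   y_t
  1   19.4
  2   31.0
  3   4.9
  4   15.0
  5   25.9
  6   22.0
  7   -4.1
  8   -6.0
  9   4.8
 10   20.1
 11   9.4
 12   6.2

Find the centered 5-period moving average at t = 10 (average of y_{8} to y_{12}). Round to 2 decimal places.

Sum of periods 8–12: (-6.0) + 4.8 + 20.1 + 9.4 + 6.2 = 34.5
Divide by 5: 34.5 / 5 = 6.90

6.90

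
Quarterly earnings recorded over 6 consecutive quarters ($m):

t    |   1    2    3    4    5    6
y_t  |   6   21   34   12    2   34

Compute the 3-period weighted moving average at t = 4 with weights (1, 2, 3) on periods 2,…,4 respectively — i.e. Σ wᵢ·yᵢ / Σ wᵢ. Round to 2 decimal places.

Weighted sum: 1·21 + 2·34 + 3·12 = 21 + 68 + 36 = 125
Weight total: 1 + 2 + 3 = 6
WMA = 125 / 6 = 20.83

20.83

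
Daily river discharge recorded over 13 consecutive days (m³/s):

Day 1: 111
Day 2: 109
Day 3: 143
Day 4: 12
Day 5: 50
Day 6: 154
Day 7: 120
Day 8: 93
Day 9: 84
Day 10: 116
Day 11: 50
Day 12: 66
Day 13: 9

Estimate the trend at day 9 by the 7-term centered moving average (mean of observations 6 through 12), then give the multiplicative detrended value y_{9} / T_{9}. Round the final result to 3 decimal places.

Trend T_9 = (154 + 120 + 93 + 84 + 116 + 50 + 66) / 7 = 683/7 = 97.57143
Ratio to trend: 84 / 97.57143 = 0.861

0.861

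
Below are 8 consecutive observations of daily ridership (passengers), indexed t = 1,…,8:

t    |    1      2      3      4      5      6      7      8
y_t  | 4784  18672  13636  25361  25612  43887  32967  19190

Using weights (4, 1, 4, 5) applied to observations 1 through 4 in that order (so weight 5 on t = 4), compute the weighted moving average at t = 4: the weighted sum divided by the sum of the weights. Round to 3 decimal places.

Weighted sum: 4·4784 + 1·18672 + 4·13636 + 5·25361 = 19136 + 18672 + 54544 + 126805 = 219157
Weight total: 4 + 1 + 4 + 5 = 14
WMA = 219157 / 14 = 15654.071

15654.071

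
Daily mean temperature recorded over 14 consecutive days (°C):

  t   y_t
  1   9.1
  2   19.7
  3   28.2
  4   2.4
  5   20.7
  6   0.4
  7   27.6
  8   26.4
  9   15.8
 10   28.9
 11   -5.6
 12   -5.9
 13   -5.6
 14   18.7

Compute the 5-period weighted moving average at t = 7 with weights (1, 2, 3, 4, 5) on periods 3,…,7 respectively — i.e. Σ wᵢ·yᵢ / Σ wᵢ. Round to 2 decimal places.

15.65

Weighted sum: 1·28.2 + 2·2.4 + 3·20.7 + 4·0.4 + 5·27.6 = 28.2 + 4.8 + 62.1 + 1.6 + 138.0 = 234.7
Weight total: 1 + 2 + 3 + 4 + 5 = 15
WMA = 234.7 / 15 = 15.65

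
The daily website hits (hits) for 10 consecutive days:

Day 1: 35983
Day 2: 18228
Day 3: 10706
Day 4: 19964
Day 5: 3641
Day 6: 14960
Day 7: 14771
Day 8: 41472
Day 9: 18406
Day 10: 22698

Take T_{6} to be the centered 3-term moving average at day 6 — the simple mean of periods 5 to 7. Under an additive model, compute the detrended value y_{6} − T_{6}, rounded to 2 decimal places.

3836.00

Trend T_6 = (3641 + 14960 + 14771) / 3 = 33372/3 = 11124.0000
Detrended value: 14960 − 11124.0000 = 3836.00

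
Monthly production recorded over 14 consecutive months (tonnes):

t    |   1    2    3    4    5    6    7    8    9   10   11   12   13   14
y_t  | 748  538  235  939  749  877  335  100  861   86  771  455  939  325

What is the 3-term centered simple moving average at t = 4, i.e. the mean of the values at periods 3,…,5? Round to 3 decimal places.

641.000

Sum of periods 3–5: 235 + 939 + 749 = 1923
Divide by 3: 1923 / 3 = 641.000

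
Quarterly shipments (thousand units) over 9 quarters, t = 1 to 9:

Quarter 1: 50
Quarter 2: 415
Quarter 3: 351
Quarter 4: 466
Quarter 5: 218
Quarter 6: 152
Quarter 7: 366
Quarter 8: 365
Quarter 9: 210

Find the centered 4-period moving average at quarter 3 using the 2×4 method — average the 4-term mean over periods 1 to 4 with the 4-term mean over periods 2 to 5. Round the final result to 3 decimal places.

341.500

Sum over 1–4: 50 + 415 + 351 + 466 = 1282
Sum over 2–5: 415 + 351 + 466 + 218 = 1450
CMA at t=3 = (1282 + 1450) / (2·4) = 2732 / 8 = 341.500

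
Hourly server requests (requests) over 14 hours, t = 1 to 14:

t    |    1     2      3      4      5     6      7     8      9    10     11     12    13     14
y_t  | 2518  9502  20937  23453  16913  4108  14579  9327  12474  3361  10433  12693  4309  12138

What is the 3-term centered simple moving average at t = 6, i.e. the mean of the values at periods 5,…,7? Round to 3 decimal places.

Sum of periods 5–7: 16913 + 4108 + 14579 = 35600
Divide by 3: 35600 / 3 = 11866.667

11866.667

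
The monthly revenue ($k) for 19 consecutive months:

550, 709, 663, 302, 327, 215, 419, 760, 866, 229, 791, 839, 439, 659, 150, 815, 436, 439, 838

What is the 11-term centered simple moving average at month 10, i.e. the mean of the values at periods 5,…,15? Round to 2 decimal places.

Sum of periods 5–15: 327 + 215 + 419 + 760 + 866 + 229 + 791 + 839 + 439 + 659 + 150 = 5694
Divide by 11: 5694 / 11 = 517.64

517.64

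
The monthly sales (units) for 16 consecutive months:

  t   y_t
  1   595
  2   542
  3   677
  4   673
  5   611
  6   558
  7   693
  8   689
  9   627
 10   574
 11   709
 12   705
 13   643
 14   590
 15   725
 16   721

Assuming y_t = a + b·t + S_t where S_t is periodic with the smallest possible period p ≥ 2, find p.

4

First differences y_{t+1} − y_t: -53, 135, -4, -62, -53, 135, -4, -62, -53, 135, …
The difference pattern repeats every 4 terms and not for any smaller step, so p = 4.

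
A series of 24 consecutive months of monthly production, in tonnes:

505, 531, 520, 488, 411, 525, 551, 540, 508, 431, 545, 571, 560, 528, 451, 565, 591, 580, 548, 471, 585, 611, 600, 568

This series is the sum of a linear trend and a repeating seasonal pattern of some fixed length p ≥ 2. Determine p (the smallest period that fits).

First differences y_{t+1} − y_t: 26, -11, -32, -77, 114, 26, -11, -32, -77, 114, 26, -11, …
The difference pattern repeats every 5 terms and not for any smaller step, so p = 5.

5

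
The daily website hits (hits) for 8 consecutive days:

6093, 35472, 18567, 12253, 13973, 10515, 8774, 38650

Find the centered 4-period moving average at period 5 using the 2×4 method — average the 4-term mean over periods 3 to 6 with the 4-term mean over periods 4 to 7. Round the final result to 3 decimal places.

12602.875

Sum over 3–6: 18567 + 12253 + 13973 + 10515 = 55308
Sum over 4–7: 12253 + 13973 + 10515 + 8774 = 45515
CMA at t=5 = (55308 + 45515) / (2·4) = 100823 / 8 = 12602.875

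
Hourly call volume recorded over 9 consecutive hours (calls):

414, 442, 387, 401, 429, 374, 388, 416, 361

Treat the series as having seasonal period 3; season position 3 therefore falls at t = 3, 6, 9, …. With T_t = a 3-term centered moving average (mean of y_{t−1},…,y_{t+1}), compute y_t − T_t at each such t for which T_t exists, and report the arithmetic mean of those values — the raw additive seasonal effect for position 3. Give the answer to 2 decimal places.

Season position 3 occurs at t = 3, 6 (where T_t is defined).
t=3: T_3 = 410.0000; y_3 − T_3 = 387 − 410.0000 = -23.0000
t=6: T_6 = 397.0000; y_6 − T_6 = 374 − 397.0000 = -23.0000
Mean deviation: (-23.0000 + -23.0000) / 2 = -23.00

-23.00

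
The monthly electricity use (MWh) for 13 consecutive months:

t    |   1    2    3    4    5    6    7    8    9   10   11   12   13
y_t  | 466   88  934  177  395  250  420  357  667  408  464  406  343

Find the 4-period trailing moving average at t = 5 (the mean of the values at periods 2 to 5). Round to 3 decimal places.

Sum of periods 2–5: 88 + 934 + 177 + 395 = 1594
Divide by 4: 1594 / 4 = 398.500

398.500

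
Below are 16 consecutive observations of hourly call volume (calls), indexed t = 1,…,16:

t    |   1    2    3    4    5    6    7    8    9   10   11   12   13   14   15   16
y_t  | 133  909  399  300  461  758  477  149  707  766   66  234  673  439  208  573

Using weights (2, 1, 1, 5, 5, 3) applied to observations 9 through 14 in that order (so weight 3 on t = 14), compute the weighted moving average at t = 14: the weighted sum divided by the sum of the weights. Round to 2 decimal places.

Weighted sum: 2·707 + 1·766 + 1·66 + 5·234 + 5·673 + 3·439 = 1414 + 766 + 66 + 1170 + 3365 + 1317 = 8098
Weight total: 2 + 1 + 1 + 5 + 5 + 3 = 17
WMA = 8098 / 17 = 476.35

476.35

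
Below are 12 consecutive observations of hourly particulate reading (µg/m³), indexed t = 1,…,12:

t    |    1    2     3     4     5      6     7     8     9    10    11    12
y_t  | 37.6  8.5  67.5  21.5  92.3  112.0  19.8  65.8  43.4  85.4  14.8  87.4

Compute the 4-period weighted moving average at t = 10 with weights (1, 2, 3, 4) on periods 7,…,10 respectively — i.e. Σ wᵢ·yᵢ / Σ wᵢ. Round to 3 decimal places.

Weighted sum: 1·19.8 + 2·65.8 + 3·43.4 + 4·85.4 = 19.8 + 131.6 + 130.2 + 341.6 = 623.2
Weight total: 1 + 2 + 3 + 4 = 10
WMA = 623.2 / 10 = 62.320

62.320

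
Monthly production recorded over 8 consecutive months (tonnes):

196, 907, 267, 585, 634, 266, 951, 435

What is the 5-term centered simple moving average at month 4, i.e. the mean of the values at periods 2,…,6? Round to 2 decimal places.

531.80

Sum of periods 2–6: 907 + 267 + 585 + 634 + 266 = 2659
Divide by 5: 2659 / 5 = 531.80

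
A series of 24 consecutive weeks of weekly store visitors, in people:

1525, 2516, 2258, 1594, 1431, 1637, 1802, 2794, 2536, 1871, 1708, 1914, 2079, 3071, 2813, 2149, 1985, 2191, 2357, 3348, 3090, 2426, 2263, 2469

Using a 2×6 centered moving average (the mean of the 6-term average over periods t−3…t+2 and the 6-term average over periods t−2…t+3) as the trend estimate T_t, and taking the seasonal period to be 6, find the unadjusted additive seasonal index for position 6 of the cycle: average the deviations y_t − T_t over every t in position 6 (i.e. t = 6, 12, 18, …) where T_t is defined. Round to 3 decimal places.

Season position 6 occurs at t = 6, 12, 18 (where T_t is defined).
t=6: T_6 = 1942.50000; y_6 − T_6 = 1637 − 1942.50000 = -305.50000
t=12: T_12 = 2219.58333; y_12 − T_12 = 1914 − 2219.58333 = -305.58333
t=18: T_18 = 2496.91667; y_18 − T_18 = 2191 − 2496.91667 = -305.91667
Mean deviation: (-305.50000 + -305.58333 + -305.91667) / 3 = -305.667

-305.667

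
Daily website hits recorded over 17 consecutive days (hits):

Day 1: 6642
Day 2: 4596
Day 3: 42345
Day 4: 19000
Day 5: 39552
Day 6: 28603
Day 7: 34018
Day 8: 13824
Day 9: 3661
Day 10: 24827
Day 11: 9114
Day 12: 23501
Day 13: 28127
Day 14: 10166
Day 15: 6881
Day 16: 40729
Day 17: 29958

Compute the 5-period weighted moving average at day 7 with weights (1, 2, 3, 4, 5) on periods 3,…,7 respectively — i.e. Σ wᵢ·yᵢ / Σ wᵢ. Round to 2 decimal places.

Weighted sum: 1·42345 + 2·19000 + 3·39552 + 4·28603 + 5·34018 = 42345 + 38000 + 118656 + 114412 + 170090 = 483503
Weight total: 1 + 2 + 3 + 4 + 5 = 15
WMA = 483503 / 15 = 32233.53

32233.53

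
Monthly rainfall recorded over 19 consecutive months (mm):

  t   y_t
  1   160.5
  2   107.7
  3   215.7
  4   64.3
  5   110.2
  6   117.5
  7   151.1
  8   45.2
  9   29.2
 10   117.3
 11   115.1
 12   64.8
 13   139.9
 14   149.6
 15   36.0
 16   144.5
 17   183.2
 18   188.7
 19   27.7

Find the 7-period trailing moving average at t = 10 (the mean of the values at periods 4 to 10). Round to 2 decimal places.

Sum of periods 4–10: 64.3 + 110.2 + 117.5 + 151.1 + 45.2 + 29.2 + 117.3 = 634.8
Divide by 7: 634.8 / 7 = 90.69

90.69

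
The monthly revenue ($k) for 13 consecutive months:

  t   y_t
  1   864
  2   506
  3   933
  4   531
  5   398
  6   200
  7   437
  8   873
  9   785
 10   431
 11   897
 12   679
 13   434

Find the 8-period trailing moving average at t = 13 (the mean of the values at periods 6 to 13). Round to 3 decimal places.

Sum of periods 6–13: 200 + 437 + 873 + 785 + 431 + 897 + 679 + 434 = 4736
Divide by 8: 4736 / 8 = 592.000

592.000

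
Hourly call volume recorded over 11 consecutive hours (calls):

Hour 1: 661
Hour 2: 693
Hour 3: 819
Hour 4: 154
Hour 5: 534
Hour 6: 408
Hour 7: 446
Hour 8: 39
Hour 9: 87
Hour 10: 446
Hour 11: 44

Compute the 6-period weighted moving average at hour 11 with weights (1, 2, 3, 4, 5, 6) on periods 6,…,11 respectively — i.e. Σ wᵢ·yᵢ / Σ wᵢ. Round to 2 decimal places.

202.81

Weighted sum: 1·408 + 2·446 + 3·39 + 4·87 + 5·446 + 6·44 = 408 + 892 + 117 + 348 + 2230 + 264 = 4259
Weight total: 1 + 2 + 3 + 4 + 5 + 6 = 21
WMA = 4259 / 21 = 202.81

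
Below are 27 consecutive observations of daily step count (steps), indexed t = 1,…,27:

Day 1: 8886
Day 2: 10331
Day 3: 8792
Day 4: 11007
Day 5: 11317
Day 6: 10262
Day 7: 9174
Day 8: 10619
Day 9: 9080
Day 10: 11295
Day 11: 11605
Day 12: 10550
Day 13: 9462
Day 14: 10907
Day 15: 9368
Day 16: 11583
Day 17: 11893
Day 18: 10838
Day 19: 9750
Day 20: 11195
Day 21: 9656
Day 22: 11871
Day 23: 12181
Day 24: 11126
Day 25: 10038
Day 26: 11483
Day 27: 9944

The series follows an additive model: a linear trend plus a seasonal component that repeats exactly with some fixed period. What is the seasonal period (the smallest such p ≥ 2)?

First differences y_{t+1} − y_t: 1445, -1539, 2215, 310, -1055, -1088, 1445, -1539, 2215, 310, -1055, -1088, 1445, -1539, …
The difference pattern repeats every 6 terms and not for any smaller step, so p = 6.

6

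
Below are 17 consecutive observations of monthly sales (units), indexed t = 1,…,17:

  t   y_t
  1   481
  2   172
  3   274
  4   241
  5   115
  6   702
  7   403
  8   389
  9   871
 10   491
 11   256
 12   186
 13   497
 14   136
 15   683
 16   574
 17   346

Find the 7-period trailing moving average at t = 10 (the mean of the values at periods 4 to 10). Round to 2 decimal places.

Sum of periods 4–10: 241 + 115 + 702 + 403 + 389 + 871 + 491 = 3212
Divide by 7: 3212 / 7 = 458.86

458.86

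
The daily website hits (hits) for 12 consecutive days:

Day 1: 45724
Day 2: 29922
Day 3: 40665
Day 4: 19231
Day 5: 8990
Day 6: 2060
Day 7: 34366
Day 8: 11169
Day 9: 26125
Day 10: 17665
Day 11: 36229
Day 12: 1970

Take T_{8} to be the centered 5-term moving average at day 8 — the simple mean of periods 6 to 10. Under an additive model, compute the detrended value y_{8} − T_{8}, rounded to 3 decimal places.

-7108.000

Trend T_8 = (2060 + 34366 + 11169 + 26125 + 17665) / 5 = 91385/5 = 18277.00000
Detrended value: 11169 − 18277.00000 = -7108.000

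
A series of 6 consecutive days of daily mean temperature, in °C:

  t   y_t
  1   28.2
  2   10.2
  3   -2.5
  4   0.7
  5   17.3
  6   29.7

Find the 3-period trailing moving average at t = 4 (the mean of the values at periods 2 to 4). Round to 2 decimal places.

Sum of periods 2–4: 10.2 + (-2.5) + 0.7 = 8.4
Divide by 3: 8.4 / 3 = 2.80

2.80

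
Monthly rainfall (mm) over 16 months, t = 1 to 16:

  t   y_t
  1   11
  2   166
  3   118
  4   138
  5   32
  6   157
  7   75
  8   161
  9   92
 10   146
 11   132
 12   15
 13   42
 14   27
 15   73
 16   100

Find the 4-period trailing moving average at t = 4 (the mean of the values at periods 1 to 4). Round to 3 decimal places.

Sum of periods 1–4: 11 + 166 + 118 + 138 = 433
Divide by 4: 433 / 4 = 108.250

108.250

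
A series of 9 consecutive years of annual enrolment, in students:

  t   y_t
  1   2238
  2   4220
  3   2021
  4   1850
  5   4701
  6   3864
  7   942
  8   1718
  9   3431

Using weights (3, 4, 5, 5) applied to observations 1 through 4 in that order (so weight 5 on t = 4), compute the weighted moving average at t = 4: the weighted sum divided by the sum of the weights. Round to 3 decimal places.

2526.412

Weighted sum: 3·2238 + 4·4220 + 5·2021 + 5·1850 = 6714 + 16880 + 10105 + 9250 = 42949
Weight total: 3 + 4 + 5 + 5 = 17
WMA = 42949 / 17 = 2526.412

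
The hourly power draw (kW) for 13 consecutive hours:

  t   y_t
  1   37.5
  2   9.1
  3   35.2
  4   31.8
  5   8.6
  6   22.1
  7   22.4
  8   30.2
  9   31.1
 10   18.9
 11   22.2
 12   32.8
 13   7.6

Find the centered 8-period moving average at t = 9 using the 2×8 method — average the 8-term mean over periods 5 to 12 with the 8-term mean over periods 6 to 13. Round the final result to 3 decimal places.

Sum over 5–12: 8.6 + 22.1 + 22.4 + 30.2 + 31.1 + 18.9 + 22.2 + 32.8 = 188.3
Sum over 6–13: 22.1 + 22.4 + 30.2 + 31.1 + 18.9 + 22.2 + 32.8 + 7.6 = 187.3
CMA at t=9 = (188.3 + 187.3) / (2·8) = 375.6 / 16 = 23.475

23.475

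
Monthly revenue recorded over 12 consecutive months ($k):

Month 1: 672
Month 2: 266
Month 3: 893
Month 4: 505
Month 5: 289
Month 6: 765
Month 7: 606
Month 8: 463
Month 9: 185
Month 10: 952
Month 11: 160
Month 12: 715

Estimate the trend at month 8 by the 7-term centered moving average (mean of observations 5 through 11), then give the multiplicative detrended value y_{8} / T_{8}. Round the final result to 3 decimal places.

0.948

Trend T_8 = (289 + 765 + 606 + 463 + 185 + 952 + 160) / 7 = 3420/7 = 488.57143
Ratio to trend: 463 / 488.57143 = 0.948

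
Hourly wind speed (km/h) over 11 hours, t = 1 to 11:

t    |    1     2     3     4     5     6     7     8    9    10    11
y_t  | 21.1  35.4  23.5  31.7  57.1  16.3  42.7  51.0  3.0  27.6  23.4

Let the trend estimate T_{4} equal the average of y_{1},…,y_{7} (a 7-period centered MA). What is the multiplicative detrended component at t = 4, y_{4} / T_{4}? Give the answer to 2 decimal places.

0.97

Trend T_4 = (21.1 + 35.4 + 23.5 + 31.7 + 57.1 + 16.3 + 42.7) / 7 = 227.8/7 = 32.5429
Ratio to trend: 31.7 / 32.5429 = 0.97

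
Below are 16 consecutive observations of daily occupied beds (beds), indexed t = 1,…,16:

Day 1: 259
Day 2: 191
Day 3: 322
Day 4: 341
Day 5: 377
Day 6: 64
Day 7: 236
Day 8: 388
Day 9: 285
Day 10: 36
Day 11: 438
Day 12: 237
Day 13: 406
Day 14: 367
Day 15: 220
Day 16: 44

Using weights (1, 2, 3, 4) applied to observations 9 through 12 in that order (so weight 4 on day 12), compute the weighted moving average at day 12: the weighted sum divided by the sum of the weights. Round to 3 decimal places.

261.900

Weighted sum: 1·285 + 2·36 + 3·438 + 4·237 = 285 + 72 + 1314 + 948 = 2619
Weight total: 1 + 2 + 3 + 4 = 10
WMA = 2619 / 10 = 261.900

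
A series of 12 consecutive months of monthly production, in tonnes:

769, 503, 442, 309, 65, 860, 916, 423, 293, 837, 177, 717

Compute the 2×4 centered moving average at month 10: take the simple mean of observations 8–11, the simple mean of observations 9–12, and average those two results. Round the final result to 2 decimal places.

Sum over 8–11: 423 + 293 + 837 + 177 = 1730
Sum over 9–12: 293 + 837 + 177 + 717 = 2024
CMA at t=10 = (1730 + 2024) / (2·4) = 3754 / 8 = 469.25

469.25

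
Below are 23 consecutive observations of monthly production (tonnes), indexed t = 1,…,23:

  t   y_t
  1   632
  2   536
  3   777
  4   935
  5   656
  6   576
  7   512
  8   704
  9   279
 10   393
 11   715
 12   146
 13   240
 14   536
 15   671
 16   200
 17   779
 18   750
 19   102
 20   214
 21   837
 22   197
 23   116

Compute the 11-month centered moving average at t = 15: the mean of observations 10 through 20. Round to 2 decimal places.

431.45

Sum of periods 10–20: 393 + 715 + 146 + 240 + 536 + 671 + 200 + 779 + 750 + 102 + 214 = 4746
Divide by 11: 4746 / 11 = 431.45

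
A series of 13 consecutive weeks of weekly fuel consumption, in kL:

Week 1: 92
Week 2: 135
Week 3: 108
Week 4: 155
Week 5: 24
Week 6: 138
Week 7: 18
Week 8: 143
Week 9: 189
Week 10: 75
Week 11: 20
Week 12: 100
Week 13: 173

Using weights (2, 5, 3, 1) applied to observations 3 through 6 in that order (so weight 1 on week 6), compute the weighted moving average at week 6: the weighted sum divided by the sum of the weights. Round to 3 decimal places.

Weighted sum: 2·108 + 5·155 + 3·24 + 1·138 = 216 + 775 + 72 + 138 = 1201
Weight total: 2 + 5 + 3 + 1 = 11
WMA = 1201 / 11 = 109.182

109.182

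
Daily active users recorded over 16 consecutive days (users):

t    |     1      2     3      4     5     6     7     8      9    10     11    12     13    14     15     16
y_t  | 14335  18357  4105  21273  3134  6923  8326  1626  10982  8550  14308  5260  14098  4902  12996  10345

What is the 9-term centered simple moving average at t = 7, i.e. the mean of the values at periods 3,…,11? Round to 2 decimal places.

8803.00

Sum of periods 3–11: 4105 + 21273 + 3134 + 6923 + 8326 + 1626 + 10982 + 8550 + 14308 = 79227
Divide by 9: 79227 / 9 = 8803.00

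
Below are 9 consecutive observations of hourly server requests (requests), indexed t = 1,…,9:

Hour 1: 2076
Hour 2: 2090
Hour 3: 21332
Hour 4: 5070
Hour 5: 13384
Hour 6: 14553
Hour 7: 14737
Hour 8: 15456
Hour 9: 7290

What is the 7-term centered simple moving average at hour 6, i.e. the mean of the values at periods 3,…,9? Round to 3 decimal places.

13117.429

Sum of periods 3–9: 21332 + 5070 + 13384 + 14553 + 14737 + 15456 + 7290 = 91822
Divide by 7: 91822 / 7 = 13117.429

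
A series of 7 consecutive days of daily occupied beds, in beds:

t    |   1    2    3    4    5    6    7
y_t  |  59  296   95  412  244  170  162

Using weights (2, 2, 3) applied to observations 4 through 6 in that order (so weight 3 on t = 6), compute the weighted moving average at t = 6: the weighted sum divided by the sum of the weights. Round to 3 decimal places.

Weighted sum: 2·412 + 2·244 + 3·170 = 824 + 488 + 510 = 1822
Weight total: 2 + 2 + 3 = 7
WMA = 1822 / 7 = 260.286

260.286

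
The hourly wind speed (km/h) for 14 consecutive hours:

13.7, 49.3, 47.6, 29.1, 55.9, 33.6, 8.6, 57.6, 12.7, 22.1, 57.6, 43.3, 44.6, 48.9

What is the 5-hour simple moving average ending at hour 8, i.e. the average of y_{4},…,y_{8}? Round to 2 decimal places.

36.96

Sum of periods 4–8: 29.1 + 55.9 + 33.6 + 8.6 + 57.6 = 184.8
Divide by 5: 184.8 / 5 = 36.96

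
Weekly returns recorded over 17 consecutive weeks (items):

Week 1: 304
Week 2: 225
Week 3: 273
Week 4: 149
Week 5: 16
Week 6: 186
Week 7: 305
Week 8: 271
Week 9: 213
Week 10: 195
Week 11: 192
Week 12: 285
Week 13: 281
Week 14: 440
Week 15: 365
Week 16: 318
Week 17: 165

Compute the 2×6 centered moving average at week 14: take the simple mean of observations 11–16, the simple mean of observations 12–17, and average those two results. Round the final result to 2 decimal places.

311.25

Sum over 11–16: 192 + 285 + 281 + 440 + 365 + 318 = 1881
Sum over 12–17: 285 + 281 + 440 + 365 + 318 + 165 = 1854
CMA at t=14 = (1881 + 1854) / (2·6) = 3735 / 12 = 311.25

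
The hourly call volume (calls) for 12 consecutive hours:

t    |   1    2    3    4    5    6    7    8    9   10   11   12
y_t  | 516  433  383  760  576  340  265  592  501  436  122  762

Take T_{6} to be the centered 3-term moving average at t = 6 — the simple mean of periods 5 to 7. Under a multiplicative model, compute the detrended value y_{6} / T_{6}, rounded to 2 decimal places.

Trend T_6 = (576 + 340 + 265) / 3 = 1181/3 = 393.6667
Ratio to trend: 340 / 393.6667 = 0.86

0.86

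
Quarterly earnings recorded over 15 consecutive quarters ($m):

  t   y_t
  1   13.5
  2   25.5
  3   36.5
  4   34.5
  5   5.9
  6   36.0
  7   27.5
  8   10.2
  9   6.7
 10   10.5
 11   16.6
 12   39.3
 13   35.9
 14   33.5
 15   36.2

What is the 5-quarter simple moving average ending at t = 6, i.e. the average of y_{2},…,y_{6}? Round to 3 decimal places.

Sum of periods 2–6: 25.5 + 36.5 + 34.5 + 5.9 + 36.0 = 138.4
Divide by 5: 138.4 / 5 = 27.680

27.680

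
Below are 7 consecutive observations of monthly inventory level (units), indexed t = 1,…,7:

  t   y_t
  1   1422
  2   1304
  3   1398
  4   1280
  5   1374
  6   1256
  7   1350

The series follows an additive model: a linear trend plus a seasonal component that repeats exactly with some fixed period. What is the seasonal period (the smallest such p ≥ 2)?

First differences y_{t+1} − y_t: -118, 94, -118, 94, -118, 94, …
The difference pattern repeats every 2 terms and not for any smaller step, so p = 2.

2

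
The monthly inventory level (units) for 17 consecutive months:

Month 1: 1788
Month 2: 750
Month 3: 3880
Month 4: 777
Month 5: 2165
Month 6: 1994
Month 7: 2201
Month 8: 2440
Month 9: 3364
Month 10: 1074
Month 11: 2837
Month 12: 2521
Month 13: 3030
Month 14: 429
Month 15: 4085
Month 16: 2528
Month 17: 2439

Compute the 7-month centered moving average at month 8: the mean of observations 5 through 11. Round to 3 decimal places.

Sum of periods 5–11: 2165 + 1994 + 2201 + 2440 + 3364 + 1074 + 2837 = 16075
Divide by 7: 16075 / 7 = 2296.429

2296.429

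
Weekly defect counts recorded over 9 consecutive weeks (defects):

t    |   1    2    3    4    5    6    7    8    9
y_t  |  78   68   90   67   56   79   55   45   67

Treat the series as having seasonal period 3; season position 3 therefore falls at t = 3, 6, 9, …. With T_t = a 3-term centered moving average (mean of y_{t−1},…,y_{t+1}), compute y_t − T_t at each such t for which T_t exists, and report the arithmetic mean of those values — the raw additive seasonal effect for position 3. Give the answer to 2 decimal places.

Season position 3 occurs at t = 3, 6 (where T_t is defined).
t=3: T_3 = 75.0000; y_3 − T_3 = 90 − 75.0000 = 15.0000
t=6: T_6 = 63.3333; y_6 − T_6 = 79 − 63.3333 = 15.6667
Mean deviation: (15.0000 + 15.6667) / 2 = 15.33

15.33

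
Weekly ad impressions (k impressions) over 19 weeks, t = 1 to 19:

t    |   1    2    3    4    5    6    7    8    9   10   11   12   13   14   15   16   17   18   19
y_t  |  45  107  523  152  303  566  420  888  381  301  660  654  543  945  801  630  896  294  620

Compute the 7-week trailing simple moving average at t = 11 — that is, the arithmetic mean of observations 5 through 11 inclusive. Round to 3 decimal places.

502.714

Sum of periods 5–11: 303 + 566 + 420 + 888 + 381 + 301 + 660 = 3519
Divide by 7: 3519 / 7 = 502.714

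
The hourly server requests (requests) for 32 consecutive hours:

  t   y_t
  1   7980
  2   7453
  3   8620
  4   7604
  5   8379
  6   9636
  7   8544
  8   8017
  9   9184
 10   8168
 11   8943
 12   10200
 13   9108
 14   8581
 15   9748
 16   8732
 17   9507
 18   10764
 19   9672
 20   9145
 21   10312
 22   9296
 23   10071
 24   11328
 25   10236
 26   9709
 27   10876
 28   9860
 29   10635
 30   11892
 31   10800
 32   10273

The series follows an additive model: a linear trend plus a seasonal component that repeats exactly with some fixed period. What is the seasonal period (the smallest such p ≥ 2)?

First differences y_{t+1} − y_t: -527, 1167, -1016, 775, 1257, -1092, -527, 1167, -1016, 775, 1257, -1092, -527, 1167, …
The difference pattern repeats every 6 terms and not for any smaller step, so p = 6.

6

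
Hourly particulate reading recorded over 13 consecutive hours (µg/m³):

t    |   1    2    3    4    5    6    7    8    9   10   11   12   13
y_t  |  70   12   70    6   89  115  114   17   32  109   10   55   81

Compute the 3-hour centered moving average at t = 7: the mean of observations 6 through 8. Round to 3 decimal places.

82.000

Sum of periods 6–8: 115 + 114 + 17 = 246
Divide by 3: 246 / 3 = 82.000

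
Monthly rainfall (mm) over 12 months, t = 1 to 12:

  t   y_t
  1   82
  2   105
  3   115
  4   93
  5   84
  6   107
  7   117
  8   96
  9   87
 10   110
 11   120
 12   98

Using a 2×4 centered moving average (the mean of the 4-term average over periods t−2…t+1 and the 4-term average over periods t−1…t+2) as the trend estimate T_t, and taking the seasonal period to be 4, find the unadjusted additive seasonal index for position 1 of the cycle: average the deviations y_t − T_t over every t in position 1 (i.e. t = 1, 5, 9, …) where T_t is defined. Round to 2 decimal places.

-15.94

Season position 1 occurs at t = 5, 9 (where T_t is defined).
t=5: T_5 = 100.0000; y_5 − T_5 = 84 − 100.0000 = -16.0000
t=9: T_9 = 102.8750; y_9 − T_9 = 87 − 102.8750 = -15.8750
Mean deviation: (-16.0000 + -15.8750) / 2 = -15.94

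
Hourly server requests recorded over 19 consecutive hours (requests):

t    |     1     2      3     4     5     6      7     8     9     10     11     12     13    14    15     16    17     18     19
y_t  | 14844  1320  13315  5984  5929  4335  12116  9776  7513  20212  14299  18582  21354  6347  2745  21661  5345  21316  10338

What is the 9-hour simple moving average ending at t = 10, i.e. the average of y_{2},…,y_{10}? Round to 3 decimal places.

Sum of periods 2–10: 1320 + 13315 + 5984 + 5929 + 4335 + 12116 + 9776 + 7513 + 20212 = 80500
Divide by 9: 80500 / 9 = 8944.444

8944.444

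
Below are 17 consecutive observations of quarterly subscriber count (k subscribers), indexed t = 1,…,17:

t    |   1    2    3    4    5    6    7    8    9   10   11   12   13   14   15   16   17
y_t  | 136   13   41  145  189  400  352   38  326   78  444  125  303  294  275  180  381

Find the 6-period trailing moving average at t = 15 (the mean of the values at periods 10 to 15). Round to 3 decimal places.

253.167

Sum of periods 10–15: 78 + 444 + 125 + 303 + 294 + 275 = 1519
Divide by 6: 1519 / 6 = 253.167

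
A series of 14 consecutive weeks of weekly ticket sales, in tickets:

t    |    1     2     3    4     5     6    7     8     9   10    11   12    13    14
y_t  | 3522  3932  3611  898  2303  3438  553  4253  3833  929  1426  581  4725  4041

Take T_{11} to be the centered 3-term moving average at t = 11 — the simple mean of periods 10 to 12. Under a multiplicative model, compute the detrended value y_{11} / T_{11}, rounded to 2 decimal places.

Trend T_11 = (929 + 1426 + 581) / 3 = 2936/3 = 978.6667
Ratio to trend: 1426 / 978.6667 = 1.46

1.46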